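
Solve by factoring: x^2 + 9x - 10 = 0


We need two numbers that multiply to -10 and add to 9.
Those numbers are 10 and -1 (since 10 * (-1) = -10 and 10 + (-1) = 9).
So x^2 + 9x - 10 = (x + 10)(x - 1) = 0
Setting each factor to zero: x = -10 or x = 1

x = -10, x = 1


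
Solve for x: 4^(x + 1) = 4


Express both sides with the same base.
4 = 4^1
Since the bases match, equate exponents: x + 1 = 1
So x = 1 - (1) = 0

x = 0


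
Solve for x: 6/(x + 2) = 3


Multiply both sides by (x + 2): 6 = 3(x + 2)
Distribute: 6 = 3x + 6
3x = 6 - 6 = 0
x = 0

x = 0


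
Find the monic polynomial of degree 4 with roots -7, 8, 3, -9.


A monic polynomial with roots -7, 8, 3, -9 is:
p(x) = (x + 7)(x - 8)(x - 3)(x + 9)
After multiplying by (x + 7): x + 7
After multiplying by (x - 8): x^2 - x - 56
After multiplying by (x - 3): x^3 - 4x^2 - 53x + 168
After multiplying by (x + 9): x^4 + 5x^3 - 89x^2 - 309x + 1512

x^4 + 5x^3 - 89x^2 - 309x + 1512


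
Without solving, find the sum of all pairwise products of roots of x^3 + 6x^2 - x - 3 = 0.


By Vieta's formulas for x^3 + bx^2 + cx + d = 0:
  r1 + r2 + r3 = -b/a = -6
  r1*r2 + r1*r3 + r2*r3 = c/a = -1
  r1*r2*r3 = -d/a = 3


Sum of pairwise products = -1


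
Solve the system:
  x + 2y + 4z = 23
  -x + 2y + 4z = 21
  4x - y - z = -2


Using Cramer's rule. Expand each determinant along the first row.
D  = 1*[2*(-1) - 4*(-1)] - 2*[(-1)*(-1) - 4*4] + 4*[(-1)*(-1) - 2*4]
  = 1*(2) - 2*(-15) + 4*(-7) = 4
Dx = 23*[2*(-1) - 4*(-1)] - 2*[21*(-1) - 4*(-2)] + 4*[21*(-1) - 2*(-2)]
  = 23*(2) - 2*(-13) + 4*(-17) = 4
Dy = 1*[21*(-1) - 4*(-2)] - 23*[(-1)*(-1) - 4*4] + 4*[(-1)*(-2) - 21*4]
  = 1*(-13) - 23*(-15) + 4*(-82) = 4
Dz = 1*[2*(-2) - 21*(-1)] - 2*[(-1)*(-2) - 21*4] + 23*[(-1)*(-1) - 2*4]
  = 1*(17) - 2*(-82) + 23*(-7) = 20
x = Dx/D = 4/4 = 1, y = Dy/D = 4/4 = 1, z = Dz/D = 20/4 = 5
Check eq1: (1)(1) + (2)(1) + (4)(5) = 23 = 23 ✓
Check eq2: (-1)(1) + (2)(1) + (4)(5) = 21 = 21 ✓
Check eq3: (4)(1) + (-1)(1) + (-1)(5) = -2 = -2 ✓

x = 1, y = 1, z = 5


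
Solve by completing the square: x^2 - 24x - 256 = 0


Start: x^2 - 24x - 256 = 0
Move constant: x^2 - 24x = 256
Half of -24 is -12, squared is 144
Add 144 to both sides: x^2 - 24x + 144 = 400
(x - 12)^2 = 400
x - 12 = ±20
x = 12 + 20 = 32 or x = 12 - 20 = -8

x = -8, x = 32


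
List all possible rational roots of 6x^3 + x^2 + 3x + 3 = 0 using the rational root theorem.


Rational root theorem: possible roots are ±p/q where:
  p divides the constant term (3): p ∈ {1, 3}
  q divides the leading coefficient (6): q ∈ {1, 2, 3, 6}

All possible rational roots: -3, -3/2, -1, -1/2, -1/3, -1/6, 1/6, 1/3, 1/2, 1, 3/2, 3

-3, -3/2, -1, -1/2, -1/3, -1/6, 1/6, 1/3, 1/2, 1, 3/2, 3


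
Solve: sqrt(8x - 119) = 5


Square both sides: 8x - 119 = 5^2 = 25
8x = 25 + 119 = 144
x = 18
Check: sqrt(8*18 - 119) = sqrt(25) = 5 ✓

x = 18


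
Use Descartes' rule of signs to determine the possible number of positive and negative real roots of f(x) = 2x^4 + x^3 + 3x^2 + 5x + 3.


Descartes' rule of signs:

For positive roots, count sign changes in f(x) = 2x^4 + x^3 + 3x^2 + 5x + 3:
Signs of coefficients: +, +, +, +, +
Number of sign changes: 0
Possible positive real roots: 0

For negative roots, examine f(-x) = 2x^4 - x^3 + 3x^2 - 5x + 3:
Signs of coefficients: +, -, +, -, +
Number of sign changes: 4
Possible negative real roots: 4, 2, 0

Positive roots: 0; Negative roots: 4 or 2 or 0


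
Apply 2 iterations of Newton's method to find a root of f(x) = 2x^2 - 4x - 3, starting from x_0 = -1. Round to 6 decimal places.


Newton's method: x_(n+1) = x_n - f(x_n)/f'(x_n)
f(x) = 2x^2 - 4x - 3
f'(x) = 4x - 4

Iteration 1:
  f(-1.000000) = 3.000000
  f'(-1.000000) = -8.000000
  x_1 = -1.000000 - (3.000000)/(-8.000000) = -0.625000

Iteration 2:
  f(-0.625000) = 0.281250
  f'(-0.625000) = -6.500000
  x_2 = -0.625000 - (0.281250)/(-6.500000) = -0.581731

x_2 = -0.581731


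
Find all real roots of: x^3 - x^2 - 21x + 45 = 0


Let p(x) = x^3 - x^2 - 21x + 45. By the rational root theorem (leading coefficient 1), any rational root is an integer divisor of 45: try ±1, ±2, ... in turn.
Test x = 1: value = 24 ≠ 0.
Test x = -1: value = 64 ≠ 0.
Test x = 3: value = 0 ✓, so (x - 3) is a factor.
Synthetic division by (x - 3): bring down 1; 1(3) - 1 = 2; 2(3) - 21 = -15; (-15)(3) + 45 = 0 → quotient x^2 + 2x - 15, remainder 0.
Solve the quadratic x^2 + 2x - 15 = 0: discriminant = 2^2 - 4(1)(-15) = 4 + 60 = 64.
sqrt(64) = 8, so x = (-2 ± 8)/2: x = 3 or x = -5.

x = -5, x = 3 (multiplicity 2)


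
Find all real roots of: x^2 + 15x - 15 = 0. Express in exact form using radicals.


Using the quadratic formula: x = (-b ± sqrt(b^2 - 4ac)) / (2a)
Here a = 1, b = 15, c = -15
Discriminant = b^2 - 4ac = 15^2 - 4(1)(-15) = 225 + 60 = 285
Since discriminant = 285 > 0, there are two real roots.
x = (-15 ± sqrt(285)) / 2
Numerically: x ≈ 0.9410 or x ≈ -15.9410

x = (-15 + sqrt(285)) / 2 or x = (-15 - sqrt(285)) / 2


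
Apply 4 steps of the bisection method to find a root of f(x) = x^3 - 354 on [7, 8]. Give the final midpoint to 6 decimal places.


f(x) = x^3 - 354
f(7) = -11 < 0
f(8) = 158 > 0

Step 1: midpoint = (7.000000 + 8.000000)/2 = 7.500000
  f(7.500000) = 67.875000
  f(mid) > 0, so root is in [7.000000, 7.500000]

Step 2: midpoint = (7.000000 + 7.500000)/2 = 7.250000
  f(7.250000) = 27.078125
  f(mid) > 0, so root is in [7.000000, 7.250000]

Step 3: midpoint = (7.000000 + 7.250000)/2 = 7.125000
  f(7.125000) = 7.705078
  f(mid) > 0, so root is in [7.000000, 7.125000]

Step 4: midpoint = (7.000000 + 7.125000)/2 = 7.062500
  f(7.062500) = -1.730225
  f(mid) < 0, so root is in [7.062500, 7.125000]

midpoint = 7.062500


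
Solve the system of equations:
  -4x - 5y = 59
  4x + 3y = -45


Using Cramer's rule:
Determinant D = (-4)(3) - (4)(-5) = -12 + 20 = 8
Dx = (59)(3) - (-45)(-5) = 177 - 225 = -48
Dy = (-4)(-45) - (4)(59) = 180 - 236 = -56
x = Dx/D = -48/8 = -6
y = Dy/D = -56/8 = -7

x = -6, y = -7


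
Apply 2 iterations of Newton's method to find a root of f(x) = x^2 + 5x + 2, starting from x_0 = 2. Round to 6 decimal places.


Newton's method: x_(n+1) = x_n - f(x_n)/f'(x_n)
f(x) = x^2 + 5x + 2
f'(x) = 2x + 5

Iteration 1:
  f(2.000000) = 16.000000
  f'(2.000000) = 9.000000
  x_1 = 2.000000 - (16.000000)/(9.000000) = 0.222222

Iteration 2:
  f(0.222222) = 3.160494
  f'(0.222222) = 5.444444
  x_2 = 0.222222 - (3.160494)/(5.444444) = -0.358277

x_2 = -0.358277


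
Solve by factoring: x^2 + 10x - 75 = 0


We need two numbers that multiply to -75 and add to 10.
Those numbers are 15 and -5 (since 15 * (-5) = -75 and 15 + (-5) = 10).
So x^2 + 10x - 75 = (x + 15)(x - 5) = 0
Setting each factor to zero: x = -15 or x = 5

x = -15, x = 5


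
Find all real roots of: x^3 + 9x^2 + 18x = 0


The constant term is 0, so x = 0 is a root. Factor out x:
  x(x^2 + 9x + 18) = 0
Solve the quadratic x^2 + 9x + 18 = 0: discriminant = 9^2 - 4(1)(18) = 81 - 72 = 9.
sqrt(9) = 3, so x = (-9 ± 3)/2: x = -3 or x = -6.

x = -6, x = -3, x = 0


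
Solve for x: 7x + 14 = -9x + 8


Starting with: 7x + 14 = -9x + 8
Move all x terms to left: (7 + 9)x = 8 - 14
Simplify: 16x = -6
Divide both sides by 16: x = -3/8

x = -3/8


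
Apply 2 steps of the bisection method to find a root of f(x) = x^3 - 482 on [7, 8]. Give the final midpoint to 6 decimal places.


f(x) = x^3 - 482
f(7) = -139 < 0
f(8) = 30 > 0

Step 1: midpoint = (7.000000 + 8.000000)/2 = 7.500000
  f(7.500000) = -60.125000
  f(mid) < 0, so root is in [7.500000, 8.000000]

Step 2: midpoint = (7.500000 + 8.000000)/2 = 7.750000
  f(7.750000) = -16.515625
  f(mid) < 0, so root is in [7.750000, 8.000000]

midpoint = 7.750000


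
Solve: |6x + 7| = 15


An absolute value equation |expr| = 15 gives two cases:
Case 1: 6x + 7 = 15
  6x = 8, so x = 4/3
Case 2: 6x + 7 = -15
  6x = -22, so x = -11/3

x = -11/3, x = 4/3


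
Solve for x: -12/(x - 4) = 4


Multiply both sides by (x - 4): -12 = 4(x - 4)
Distribute: -12 = 4x - 16
4x = -12 + 16 = 4
x = 1

x = 1


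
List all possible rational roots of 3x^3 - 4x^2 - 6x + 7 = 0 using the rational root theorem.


Rational root theorem: possible roots are ±p/q where:
  p divides the constant term (7): p ∈ {1, 7}
  q divides the leading coefficient (3): q ∈ {1, 3}

All possible rational roots: -7, -7/3, -1, -1/3, 1/3, 1, 7/3, 7

-7, -7/3, -1, -1/3, 1/3, 1, 7/3, 7


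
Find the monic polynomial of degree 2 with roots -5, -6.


A monic polynomial with roots -5, -6 is:
p(x) = (x + 5)(x + 6)
After multiplying by (x + 5): x + 5
After multiplying by (x + 6): x^2 + 11x + 30

x^2 + 11x + 30


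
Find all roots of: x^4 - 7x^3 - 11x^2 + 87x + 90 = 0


Let p(x) = x^4 - 7x^3 - 11x^2 + 87x + 90. By the rational root theorem (leading coefficient 1), any rational root is an integer divisor of 90: try ±1, ±2, ... in turn.
Test x = 1: value = 160 ≠ 0.
Test x = -1: value = 0 ✓, so (x + 1) is a factor.
Synthetic division by (x + 1): bring down 1; 1(-1) - 7 = -8; (-8)(-1) - 11 = -3; (-3)(-1) + 87 = 90; 90(-1) + 90 = 0 → quotient x^3 - 8x^2 - 3x + 90, remainder 0.
Continue with the quotient x^3 - 8x^2 - 3x + 90 (candidates must divide 90; re-test x = -1 first in case it repeats).
Test x = -1: value = 84 ≠ 0.
Test x = 2: value = 60 ≠ 0.
Test x = -2: value = 56 ≠ 0.
Test x = 3: value = 36 ≠ 0.
Test x = -3: value = 0 ✓, so (x + 3) is a factor.
Synthetic division by (x + 3): bring down 1; 1(-3) - 8 = -11; (-11)(-3) - 3 = 30; 30(-3) + 90 = 0 → quotient x^2 - 11x + 30, remainder 0.
Solve the quadratic x^2 - 11x + 30 = 0: discriminant = (-11)^2 - 4(1)(30) = 121 - 120 = 1.
sqrt(1) = 1, so x = (11 ± 1)/2: x = 6 or x = 5.
Collecting all roots found:

x = -3, x = -1, x = 5, x = 6


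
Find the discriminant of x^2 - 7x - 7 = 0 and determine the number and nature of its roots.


For ax^2 + bx + c = 0, discriminant D = b^2 - 4ac
Here a = 1, b = -7, c = -7
D = (-7)^2 - 4(1)(-7) = 49 + 28 = 77

D = 77 > 0 but not a perfect square
The equation has 2 distinct real irrational roots.

Discriminant = 77, 2 distinct real irrational roots


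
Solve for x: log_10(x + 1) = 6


Convert to exponential form: x + 1 = 10^6 = 1000000
x = 1000000 - 1 = 999999
Check: log_10(999999 + 1) = log_10(1000000) = log_10(1000000) = 6 ✓

x = 999999


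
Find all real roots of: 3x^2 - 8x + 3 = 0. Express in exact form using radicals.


Using the quadratic formula: x = (-b ± sqrt(b^2 - 4ac)) / (2a)
Here a = 3, b = -8, c = 3
Discriminant = b^2 - 4ac = (-8)^2 - 4(3)(3) = 64 - 36 = 28
Since discriminant = 28 > 0, there are two real roots.
x = (8 ± 2*sqrt(7)) / 6
Simplifying: x = (4 ± sqrt(7)) / 3
Numerically: x ≈ 2.2153 or x ≈ 0.4514

x = (4 + sqrt(7)) / 3 or x = (4 - sqrt(7)) / 3


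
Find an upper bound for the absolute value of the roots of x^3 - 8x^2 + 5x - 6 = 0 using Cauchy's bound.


Cauchy's bound: all roots r satisfy |r| <= 1 + max(|a_i/a_n|) for i = 0,...,n-1
where a_n is the leading coefficient.

Coefficients: [1, -8, 5, -6]
Leading coefficient a_n = 1
Ratios |a_i/a_n|: 8, 5, 6
Maximum ratio: 8
Cauchy's bound: |r| <= 1 + 8 = 9

Upper bound = 9


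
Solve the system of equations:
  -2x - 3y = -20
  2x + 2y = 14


Using Cramer's rule:
Determinant D = (-2)(2) - (2)(-3) = -4 + 6 = 2
Dx = (-20)(2) - (14)(-3) = -40 + 42 = 2
Dy = (-2)(14) - (2)(-20) = -28 + 40 = 12
x = Dx/D = 2/2 = 1
y = Dy/D = 12/2 = 6

x = 1, y = 6


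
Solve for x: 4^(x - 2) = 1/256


Express both sides with the same base.
1/256 = 4^(-4)
Since the bases match, equate exponents: x - 2 = -4
So x = -4 - (-2) = -2

x = -2


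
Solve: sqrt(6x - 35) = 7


Square both sides: 6x - 35 = 7^2 = 49
6x = 49 + 35 = 84
x = 14
Check: sqrt(6*14 - 35) = sqrt(49) = 7 ✓

x = 14


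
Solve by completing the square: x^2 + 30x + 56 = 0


Start: x^2 + 30x + 56 = 0
Move constant: x^2 + 30x = -56
Half of 30 is 15, squared is 225
Add 225 to both sides: x^2 + 30x + 225 = 169
(x + 15)^2 = 169
x + 15 = ±13
x = -15 + 13 = -2 or x = -15 - 13 = -28

x = -28, x = -2


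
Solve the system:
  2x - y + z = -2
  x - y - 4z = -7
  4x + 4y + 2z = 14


Using Cramer's rule. Expand each determinant along the first row.
D  = 2*[(-1)*2 - (-4)*4] - (-1)*[1*2 - (-4)*4] + 1*[1*4 - (-1)*4]
  = 2*(14) - (-1)*(18) + 1*(8) = 54
Dx = (-2)*[(-1)*2 - (-4)*4] - (-1)*[(-7)*2 - (-4)*14] + 1*[(-7)*4 - (-1)*14]
  = (-2)*(14) - (-1)*(42) + 1*(-14) = 0
Dy = 2*[(-7)*2 - (-4)*14] - (-2)*[1*2 - (-4)*4] + 1*[1*14 - (-7)*4]
  = 2*(42) - (-2)*(18) + 1*(42) = 162
Dz = 2*[(-1)*14 - (-7)*4] - (-1)*[1*14 - (-7)*4] + (-2)*[1*4 - (-1)*4]
  = 2*(14) - (-1)*(42) + (-2)*(8) = 54
x = Dx/D = 0/54 = 0, y = Dy/D = 162/54 = 3, z = Dz/D = 54/54 = 1
Check eq1: (2)(0) + (-1)(3) + (1)(1) = -2 = -2 ✓
Check eq2: (1)(0) + (-1)(3) + (-4)(1) = -7 = -7 ✓
Check eq3: (4)(0) + (4)(3) + (2)(1) = 14 = 14 ✓

x = 0, y = 3, z = 1


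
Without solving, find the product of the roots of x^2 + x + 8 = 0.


By Vieta's formulas for ax^2 + bx + c = 0:
  Sum of roots = -b/a
  Product of roots = c/a

Here a = 1, b = 1, c = 8
Sum = -(1)/1 = -1
Product = 8/1 = 8

Product = 8


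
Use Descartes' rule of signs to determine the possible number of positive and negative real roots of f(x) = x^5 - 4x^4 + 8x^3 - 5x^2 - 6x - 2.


Descartes' rule of signs:

For positive roots, count sign changes in f(x) = x^5 - 4x^4 + 8x^3 - 5x^2 - 6x - 2:
Signs of coefficients: +, -, +, -, -, -
Number of sign changes: 3
Possible positive real roots: 3, 1

For negative roots, examine f(-x) = -x^5 - 4x^4 - 8x^3 - 5x^2 + 6x - 2:
Signs of coefficients: -, -, -, -, +, -
Number of sign changes: 2
Possible negative real roots: 2, 0

Positive roots: 3 or 1; Negative roots: 2 or 0


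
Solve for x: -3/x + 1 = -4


Subtract 1 from both sides: -3/x = -5
Multiply both sides by x: -3 = -5 * x
Divide by -5: x = 3/5

x = 3/5


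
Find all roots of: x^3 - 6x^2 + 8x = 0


The constant term is 0, so x = 0 is a root. Factor out x:
  x^2 - 6x + 8 = 0
Solve the quadratic x^2 - 6x + 8 = 0: discriminant = (-6)^2 - 4(1)(8) = 36 - 32 = 4.
sqrt(4) = 2, so x = (6 ± 2)/2: x = 4 or x = 2.
Collecting all roots found:

x = 0, x = 2, x = 4


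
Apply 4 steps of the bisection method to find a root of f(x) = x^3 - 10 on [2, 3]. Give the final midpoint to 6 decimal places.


f(x) = x^3 - 10
f(2) = -2 < 0
f(3) = 17 > 0

Step 1: midpoint = (2.000000 + 3.000000)/2 = 2.500000
  f(2.500000) = 5.625000
  f(mid) > 0, so root is in [2.000000, 2.500000]

Step 2: midpoint = (2.000000 + 2.500000)/2 = 2.250000
  f(2.250000) = 1.390625
  f(mid) > 0, so root is in [2.000000, 2.250000]

Step 3: midpoint = (2.000000 + 2.250000)/2 = 2.125000
  f(2.125000) = -0.404297
  f(mid) < 0, so root is in [2.125000, 2.250000]

Step 4: midpoint = (2.125000 + 2.250000)/2 = 2.187500
  f(2.187500) = 0.467529
  f(mid) > 0, so root is in [2.125000, 2.187500]

midpoint = 2.187500


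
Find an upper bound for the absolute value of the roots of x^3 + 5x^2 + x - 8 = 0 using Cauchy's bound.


Cauchy's bound: all roots r satisfy |r| <= 1 + max(|a_i/a_n|) for i = 0,...,n-1
where a_n is the leading coefficient.

Coefficients: [1, 5, 1, -8]
Leading coefficient a_n = 1
Ratios |a_i/a_n|: 5, 1, 8
Maximum ratio: 8
Cauchy's bound: |r| <= 1 + 8 = 9

Upper bound = 9


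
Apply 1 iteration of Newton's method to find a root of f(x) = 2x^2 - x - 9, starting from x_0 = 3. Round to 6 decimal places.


Newton's method: x_(n+1) = x_n - f(x_n)/f'(x_n)
f(x) = 2x^2 - x - 9
f'(x) = 4x - 1

Iteration 1:
  f(3.000000) = 6.000000
  f'(3.000000) = 11.000000
  x_1 = 3.000000 - (6.000000)/(11.000000) = 2.454545

x_1 = 2.454545


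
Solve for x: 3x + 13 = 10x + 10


Starting with: 3x + 13 = 10x + 10
Move all x terms to left: (3 - 10)x = 10 - 13
Simplify: -7x = -3
Divide both sides by -7: x = 3/7

x = 3/7


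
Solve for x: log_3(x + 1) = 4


Convert to exponential form: x + 1 = 3^4 = 81
x = 81 - 1 = 80
Check: log_3(80 + 1) = log_3(81) = log_3(81) = 4 ✓

x = 80


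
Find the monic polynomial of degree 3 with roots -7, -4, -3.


A monic polynomial with roots -7, -4, -3 is:
p(x) = (x + 7)(x + 4)(x + 3)
After multiplying by (x + 7): x + 7
After multiplying by (x + 4): x^2 + 11x + 28
After multiplying by (x + 3): x^3 + 14x^2 + 61x + 84

x^3 + 14x^2 + 61x + 84


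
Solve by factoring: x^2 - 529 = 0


We need two numbers that multiply to -529 and add to 0.
Those numbers are 23 and -23 (since 23 * (-23) = -529 and 23 + (-23) = 0).
So x^2 - 529 = (x + 23)(x - 23) = 0
Setting each factor to zero: x = -23 or x = 23

x = -23, x = 23


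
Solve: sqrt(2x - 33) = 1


Square both sides: 2x - 33 = 1^2 = 1
2x = 1 + 33 = 34
x = 17
Check: sqrt(2*17 - 33) = sqrt(1) = 1 ✓

x = 17


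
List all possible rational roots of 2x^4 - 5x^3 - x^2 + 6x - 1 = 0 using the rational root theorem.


Rational root theorem: possible roots are ±p/q where:
  p divides the constant term (-1): p ∈ {1}
  q divides the leading coefficient (2): q ∈ {1, 2}

All possible rational roots: -1, -1/2, 1/2, 1

-1, -1/2, 1/2, 1


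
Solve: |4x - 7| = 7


An absolute value equation |expr| = 7 gives two cases:
Case 1: 4x - 7 = 7
  4x = 14, so x = 7/2
Case 2: 4x - 7 = -7
  4x = 0, so x = 0

x = 0, x = 7/2


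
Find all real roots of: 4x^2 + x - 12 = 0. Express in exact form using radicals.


Using the quadratic formula: x = (-b ± sqrt(b^2 - 4ac)) / (2a)
Here a = 4, b = 1, c = -12
Discriminant = b^2 - 4ac = 1^2 - 4(4)(-12) = 1 + 192 = 193
Since discriminant = 193 > 0, there are two real roots.
x = (-1 ± sqrt(193)) / 8
Numerically: x ≈ 1.6116 or x ≈ -1.8616

x = (-1 + sqrt(193)) / 8 or x = (-1 - sqrt(193)) / 8


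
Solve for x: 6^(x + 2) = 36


Express both sides with the same base.
36 = 6^2
Since the bases match, equate exponents: x + 2 = 2
So x = 2 - (2) = 0

x = 0


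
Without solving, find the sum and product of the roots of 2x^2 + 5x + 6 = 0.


By Vieta's formulas for ax^2 + bx + c = 0:
  Sum of roots = -b/a
  Product of roots = c/a

Here a = 2, b = 5, c = 6
Sum = -(5)/2 = -5/2
Product = 6/2 = 3

Sum = -5/2, Product = 3


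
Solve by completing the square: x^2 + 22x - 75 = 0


Start: x^2 + 22x - 75 = 0
Move constant: x^2 + 22x = 75
Half of 22 is 11, squared is 121
Add 121 to both sides: x^2 + 22x + 121 = 196
(x + 11)^2 = 196
x + 11 = ±14
x = -11 + 14 = 3 or x = -11 - 14 = -25

x = -25, x = 3


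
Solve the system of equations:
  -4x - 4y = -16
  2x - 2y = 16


Using Cramer's rule:
Determinant D = (-4)(-2) - (2)(-4) = 8 + 8 = 16
Dx = (-16)(-2) - (16)(-4) = 32 + 64 = 96
Dy = (-4)(16) - (2)(-16) = -64 + 32 = -32
x = Dx/D = 96/16 = 6
y = Dy/D = -32/16 = -2

x = 6, y = -2


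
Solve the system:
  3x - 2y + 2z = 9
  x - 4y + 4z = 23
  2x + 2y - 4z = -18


Using Cramer's rule. Expand each determinant along the first row.
D  = 3*[(-4)*(-4) - 4*2] - (-2)*[1*(-4) - 4*2] + 2*[1*2 - (-4)*2]
  = 3*(8) - (-2)*(-12) + 2*(10) = 20
Dx = 9*[(-4)*(-4) - 4*2] - (-2)*[23*(-4) - 4*(-18)] + 2*[23*2 - (-4)*(-18)]
  = 9*(8) - (-2)*(-20) + 2*(-26) = -20
Dy = 3*[23*(-4) - 4*(-18)] - 9*[1*(-4) - 4*2] + 2*[1*(-18) - 23*2]
  = 3*(-20) - 9*(-12) + 2*(-64) = -80
Dz = 3*[(-4)*(-18) - 23*2] - (-2)*[1*(-18) - 23*2] + 9*[1*2 - (-4)*2]
  = 3*(26) - (-2)*(-64) + 9*(10) = 40
x = Dx/D = -20/20 = -1, y = Dy/D = -80/20 = -4, z = Dz/D = 40/20 = 2
Check eq1: (3)(-1) + (-2)(-4) + (2)(2) = 9 = 9 ✓
Check eq2: (1)(-1) + (-4)(-4) + (4)(2) = 23 = 23 ✓
Check eq3: (2)(-1) + (2)(-4) + (-4)(2) = -18 = -18 ✓

x = -1, y = -4, z = 2


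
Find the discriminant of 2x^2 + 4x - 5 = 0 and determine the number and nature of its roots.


For ax^2 + bx + c = 0, discriminant D = b^2 - 4ac
Here a = 2, b = 4, c = -5
D = (4)^2 - 4(2)(-5) = 16 + 40 = 56

D = 56 > 0 but not a perfect square
The equation has 2 distinct real irrational roots.

Discriminant = 56, 2 distinct real irrational roots


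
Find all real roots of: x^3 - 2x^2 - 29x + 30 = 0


Let p(x) = x^3 - 2x^2 - 29x + 30. By the rational root theorem (leading coefficient 1), any rational root is an integer divisor of 30: try ±1, ±2, ... in turn.
Test x = 1: value = 0 ✓, so (x - 1) is a factor.
Synthetic division by (x - 1): bring down 1; 1(1) - 2 = -1; (-1)(1) - 29 = -30; (-30)(1) + 30 = 0 → quotient x^2 - x - 30, remainder 0.
Solve the quadratic x^2 - x - 30 = 0: discriminant = (-1)^2 - 4(1)(-30) = 1 + 120 = 121.
sqrt(121) = 11, so x = (1 ± 11)/2: x = 6 or x = -5.

x = -5, x = 1, x = 6


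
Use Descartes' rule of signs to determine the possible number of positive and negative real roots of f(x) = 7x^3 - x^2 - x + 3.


Descartes' rule of signs:

For positive roots, count sign changes in f(x) = 7x^3 - x^2 - x + 3:
Signs of coefficients: +, -, -, +
Number of sign changes: 2
Possible positive real roots: 2, 0

For negative roots, examine f(-x) = -7x^3 - x^2 + x + 3:
Signs of coefficients: -, -, +, +
Number of sign changes: 1
Possible negative real roots: 1

Positive roots: 2 or 0; Negative roots: 1


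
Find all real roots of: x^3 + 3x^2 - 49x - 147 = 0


Let p(x) = x^3 + 3x^2 - 49x - 147. By the rational root theorem (leading coefficient 1), any rational root is an integer divisor of 147: try ±1, ±2, ... in turn.
Test x = 1: value = -192 ≠ 0.
Test x = -1: value = -96 ≠ 0.
Test x = 3: value = -240 ≠ 0.
Test x = -3: value = 0 ✓, so (x + 3) is a factor.
Synthetic division by (x + 3): bring down 1; 1(-3) + 3 = 0; 0(-3) - 49 = -49; (-49)(-3) - 147 = 0 → quotient x^2 - 49, remainder 0.
Solve the quadratic x^2 - 49 = 0: discriminant = 0^2 - 4(1)(-49) = 0 + 196 = 196.
sqrt(196) = 14, so x = (0 ± 14)/2: x = 7 or x = -7.

x = -7, x = -3, x = 7


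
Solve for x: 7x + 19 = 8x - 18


Starting with: 7x + 19 = 8x - 18
Move all x terms to left: (7 - 8)x = -18 - 19
Simplify: -x = -37
Divide both sides by -1: x = 37

x = 37


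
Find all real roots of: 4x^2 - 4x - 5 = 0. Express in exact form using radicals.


Using the quadratic formula: x = (-b ± sqrt(b^2 - 4ac)) / (2a)
Here a = 4, b = -4, c = -5
Discriminant = b^2 - 4ac = (-4)^2 - 4(4)(-5) = 16 + 80 = 96
Since discriminant = 96 > 0, there are two real roots.
x = (4 ± 4*sqrt(6)) / 8
Simplifying: x = (1 ± sqrt(6)) / 2
Numerically: x ≈ 1.7247 or x ≈ -0.7247

x = (1 + sqrt(6)) / 2 or x = (1 - sqrt(6)) / 2


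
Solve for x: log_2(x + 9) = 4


Convert to exponential form: x + 9 = 2^4 = 16
x = 16 - 9 = 7
Check: log_2(7 + 9) = log_2(16) = log_2(16) = 4 ✓

x = 7


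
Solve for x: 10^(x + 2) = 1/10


Express both sides with the same base.
1/10 = 10^(-1)
Since the bases match, equate exponents: x + 2 = -1
So x = -1 - (2) = -3

x = -3


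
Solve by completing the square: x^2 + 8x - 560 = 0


Start: x^2 + 8x - 560 = 0
Move constant: x^2 + 8x = 560
Half of 8 is 4, squared is 16
Add 16 to both sides: x^2 + 8x + 16 = 576
(x + 4)^2 = 576
x + 4 = ±24
x = -4 + 24 = 20 or x = -4 - 24 = -28

x = -28, x = 20


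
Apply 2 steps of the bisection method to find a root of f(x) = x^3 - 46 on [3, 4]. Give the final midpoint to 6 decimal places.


f(x) = x^3 - 46
f(3) = -19 < 0
f(4) = 18 > 0

Step 1: midpoint = (3.000000 + 4.000000)/2 = 3.500000
  f(3.500000) = -3.125000
  f(mid) < 0, so root is in [3.500000, 4.000000]

Step 2: midpoint = (3.500000 + 4.000000)/2 = 3.750000
  f(3.750000) = 6.734375
  f(mid) > 0, so root is in [3.500000, 3.750000]

midpoint = 3.750000


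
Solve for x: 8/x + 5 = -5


Subtract 5 from both sides: 8/x = -10
Multiply both sides by x: 8 = -10 * x
Divide by -10: x = -4/5

x = -4/5


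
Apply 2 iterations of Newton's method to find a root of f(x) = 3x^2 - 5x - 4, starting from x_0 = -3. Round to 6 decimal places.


Newton's method: x_(n+1) = x_n - f(x_n)/f'(x_n)
f(x) = 3x^2 - 5x - 4
f'(x) = 6x - 5

Iteration 1:
  f(-3.000000) = 38.000000
  f'(-3.000000) = -23.000000
  x_1 = -3.000000 - (38.000000)/(-23.000000) = -1.347826

Iteration 2:
  f(-1.347826) = 8.189036
  f'(-1.347826) = -13.086957
  x_2 = -1.347826 - (8.189036)/(-13.086957) = -0.722086

x_2 = -0.722086


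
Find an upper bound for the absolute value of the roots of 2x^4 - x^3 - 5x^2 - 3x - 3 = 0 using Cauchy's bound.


Cauchy's bound: all roots r satisfy |r| <= 1 + max(|a_i/a_n|) for i = 0,...,n-1
where a_n is the leading coefficient.

Coefficients: [2, -1, -5, -3, -3]
Leading coefficient a_n = 2
Ratios |a_i/a_n|: 1/2, 5/2, 3/2, 3/2
Maximum ratio: 5/2
Cauchy's bound: |r| <= 1 + 5/2 = 7/2

Upper bound = 7/2


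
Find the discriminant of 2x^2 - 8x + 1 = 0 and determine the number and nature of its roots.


For ax^2 + bx + c = 0, discriminant D = b^2 - 4ac
Here a = 2, b = -8, c = 1
D = (-8)^2 - 4(2)(1) = 64 - 8 = 56

D = 56 > 0 but not a perfect square
The equation has 2 distinct real irrational roots.

Discriminant = 56, 2 distinct real irrational roots


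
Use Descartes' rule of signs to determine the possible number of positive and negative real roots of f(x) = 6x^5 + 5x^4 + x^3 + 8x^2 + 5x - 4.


Descartes' rule of signs:

For positive roots, count sign changes in f(x) = 6x^5 + 5x^4 + x^3 + 8x^2 + 5x - 4:
Signs of coefficients: +, +, +, +, +, -
Number of sign changes: 1
Possible positive real roots: 1

For negative roots, examine f(-x) = -6x^5 + 5x^4 - x^3 + 8x^2 - 5x - 4:
Signs of coefficients: -, +, -, +, -, -
Number of sign changes: 4
Possible negative real roots: 4, 2, 0

Positive roots: 1; Negative roots: 4 or 2 or 0


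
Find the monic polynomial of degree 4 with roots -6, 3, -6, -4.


A monic polynomial with roots -6, 3, -6, -4 is:
p(x) = (x + 6)(x - 3)(x + 6)(x + 4)
After multiplying by (x + 6): x + 6
After multiplying by (x - 3): x^2 + 3x - 18
After multiplying by (x + 6): x^3 + 9x^2 - 108
After multiplying by (x + 4): x^4 + 13x^3 + 36x^2 - 108x - 432

x^4 + 13x^3 + 36x^2 - 108x - 432


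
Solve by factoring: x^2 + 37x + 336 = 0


We need two numbers that multiply to 336 and add to 37.
Those numbers are 21 and 16 (since 21 * 16 = 336 and 21 + 16 = 37).
So x^2 + 37x + 336 = (x + 21)(x + 16) = 0
Setting each factor to zero: x = -21 or x = -16

x = -21, x = -16


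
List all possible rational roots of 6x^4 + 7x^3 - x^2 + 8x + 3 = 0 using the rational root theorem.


Rational root theorem: possible roots are ±p/q where:
  p divides the constant term (3): p ∈ {1, 3}
  q divides the leading coefficient (6): q ∈ {1, 2, 3, 6}

All possible rational roots: -3, -3/2, -1, -1/2, -1/3, -1/6, 1/6, 1/3, 1/2, 1, 3/2, 3

-3, -3/2, -1, -1/2, -1/3, -1/6, 1/6, 1/3, 1/2, 1, 3/2, 3


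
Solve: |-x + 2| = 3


An absolute value equation |expr| = 3 gives two cases:
Case 1: -x + 2 = 3
  -x = 1, so x = -1
Case 2: -x + 2 = -3
  -x = -5, so x = 5

x = -1, x = 5


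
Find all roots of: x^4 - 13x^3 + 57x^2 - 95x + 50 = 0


Let p(x) = x^4 - 13x^3 + 57x^2 - 95x + 50. By the rational root theorem (leading coefficient 1), any rational root is an integer divisor of 50: try ±1, ±2, ... in turn.
Test x = 1: value = 0 ✓, so (x - 1) is a factor.
Synthetic division by (x - 1): bring down 1; 1(1) - 13 = -12; (-12)(1) + 57 = 45; 45(1) - 95 = -50; (-50)(1) + 50 = 0 → quotient x^3 - 12x^2 + 45x - 50, remainder 0.
Continue with the quotient x^3 - 12x^2 + 45x - 50 (candidates must divide 50; re-test x = 1 first in case it repeats).
Test x = 1: value = -16 ≠ 0.
Test x = -1: value = -108 ≠ 0.
Test x = 2: value = 0 ✓, so (x - 2) is a factor.
Synthetic division by (x - 2): bring down 1; 1(2) - 12 = -10; (-10)(2) + 45 = 25; 25(2) - 50 = 0 → quotient x^2 - 10x + 25, remainder 0.
Solve the quadratic x^2 - 10x + 25 = 0: discriminant = (-10)^2 - 4(1)(25) = 100 - 100 = 0.
Discriminant = 0, so a double root: x = 10/2 = 5.
Collecting all roots found:

x = 1, x = 2, x = 5 (multiplicity 2)


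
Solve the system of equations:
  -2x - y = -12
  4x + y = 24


Using Cramer's rule:
Determinant D = (-2)(1) - (4)(-1) = -2 + 4 = 2
Dx = (-12)(1) - (24)(-1) = -12 + 24 = 12
Dy = (-2)(24) - (4)(-12) = -48 + 48 = 0
x = Dx/D = 12/2 = 6
y = Dy/D = 0/2 = 0

x = 6, y = 0


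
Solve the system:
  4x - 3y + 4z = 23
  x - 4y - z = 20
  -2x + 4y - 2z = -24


Using Cramer's rule. Expand each determinant along the first row.
D  = 4*[(-4)*(-2) - (-1)*4] - (-3)*[1*(-2) - (-1)*(-2)] + 4*[1*4 - (-4)*(-2)]
  = 4*(12) - (-3)*(-4) + 4*(-4) = 20
Dx = 23*[(-4)*(-2) - (-1)*4] - (-3)*[20*(-2) - (-1)*(-24)] + 4*[20*4 - (-4)*(-24)]
  = 23*(12) - (-3)*(-64) + 4*(-16) = 20
Dy = 4*[20*(-2) - (-1)*(-24)] - 23*[1*(-2) - (-1)*(-2)] + 4*[1*(-24) - 20*(-2)]
  = 4*(-64) - 23*(-4) + 4*(16) = -100
Dz = 4*[(-4)*(-24) - 20*4] - (-3)*[1*(-24) - 20*(-2)] + 23*[1*4 - (-4)*(-2)]
  = 4*(16) - (-3)*(16) + 23*(-4) = 20
x = Dx/D = 20/20 = 1, y = Dy/D = -100/20 = -5, z = Dz/D = 20/20 = 1
Check eq1: (4)(1) + (-3)(-5) + (4)(1) = 23 = 23 ✓
Check eq2: (1)(1) + (-4)(-5) + (-1)(1) = 20 = 20 ✓
Check eq3: (-2)(1) + (4)(-5) + (-2)(1) = -24 = -24 ✓

x = 1, y = -5, z = 1


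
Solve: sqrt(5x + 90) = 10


Square both sides: 5x + 90 = 10^2 = 100
5x = 100 - 90 = 10
x = 2
Check: sqrt(5*2 + 90) = sqrt(100) = 10 ✓

x = 2


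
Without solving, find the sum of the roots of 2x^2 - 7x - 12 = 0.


By Vieta's formulas for ax^2 + bx + c = 0:
  Sum of roots = -b/a
  Product of roots = c/a

Here a = 2, b = -7, c = -12
Sum = -(-7)/2 = 7/2
Product = -12/2 = -6

Sum = 7/2


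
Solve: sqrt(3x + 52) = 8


Square both sides: 3x + 52 = 8^2 = 64
3x = 64 - 52 = 12
x = 4
Check: sqrt(3*4 + 52) = sqrt(64) = 8 ✓

x = 4


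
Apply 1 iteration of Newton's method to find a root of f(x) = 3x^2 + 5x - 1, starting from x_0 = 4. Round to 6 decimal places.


Newton's method: x_(n+1) = x_n - f(x_n)/f'(x_n)
f(x) = 3x^2 + 5x - 1
f'(x) = 6x + 5

Iteration 1:
  f(4.000000) = 67.000000
  f'(4.000000) = 29.000000
  x_1 = 4.000000 - (67.000000)/(29.000000) = 1.689655

x_1 = 1.689655


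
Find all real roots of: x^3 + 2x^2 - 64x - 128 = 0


Let p(x) = x^3 + 2x^2 - 64x - 128. By the rational root theorem (leading coefficient 1), any rational root is an integer divisor of 128: try ±1, ±2, ... in turn.
Test x = 1: value = -189 ≠ 0.
Test x = -1: value = -63 ≠ 0.
Test x = 2: value = -240 ≠ 0.
Test x = -2: value = 0 ✓, so (x + 2) is a factor.
Synthetic division by (x + 2): bring down 1; 1(-2) + 2 = 0; 0(-2) - 64 = -64; (-64)(-2) - 128 = 0 → quotient x^2 - 64, remainder 0.
Solve the quadratic x^2 - 64 = 0: discriminant = 0^2 - 4(1)(-64) = 0 + 256 = 256.
sqrt(256) = 16, so x = (0 ± 16)/2: x = 8 or x = -8.

x = -8, x = -2, x = 8


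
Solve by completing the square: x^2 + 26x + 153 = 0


Start: x^2 + 26x + 153 = 0
Move constant: x^2 + 26x = -153
Half of 26 is 13, squared is 169
Add 169 to both sides: x^2 + 26x + 169 = 16
(x + 13)^2 = 16
x + 13 = ±4
x = -13 + 4 = -9 or x = -13 - 4 = -17

x = -17, x = -9


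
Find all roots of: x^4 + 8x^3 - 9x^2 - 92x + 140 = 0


Let p(x) = x^4 + 8x^3 - 9x^2 - 92x + 140. By the rational root theorem (leading coefficient 1), any rational root is an integer divisor of 140: try ±1, ±2, ... in turn.
Test x = 1: value = 48 ≠ 0.
Test x = -1: value = 216 ≠ 0.
Test x = 2: value = 0 ✓, so (x - 2) is a factor.
Synthetic division by (x - 2): bring down 1; 1(2) + 8 = 10; 10(2) - 9 = 11; 11(2) - 92 = -70; (-70)(2) + 140 = 0 → quotient x^3 + 10x^2 + 11x - 70, remainder 0.
Continue with the quotient x^3 + 10x^2 + 11x - 70 (candidates must divide 70; re-test x = 2 first in case it repeats).
Test x = 2: value = 0 ✓, so (x - 2) is a factor.
Synthetic division by (x - 2): bring down 1; 1(2) + 10 = 12; 12(2) + 11 = 35; 35(2) - 70 = 0 → quotient x^2 + 12x + 35, remainder 0.
Solve the quadratic x^2 + 12x + 35 = 0: discriminant = 12^2 - 4(1)(35) = 144 - 140 = 4.
sqrt(4) = 2, so x = (-12 ± 2)/2: x = -5 or x = -7.
Collecting all roots found:

x = -7, x = -5, x = 2 (multiplicity 2)


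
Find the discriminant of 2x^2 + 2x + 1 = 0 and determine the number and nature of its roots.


For ax^2 + bx + c = 0, discriminant D = b^2 - 4ac
Here a = 2, b = 2, c = 1
D = (2)^2 - 4(2)(1) = 4 - 8 = -4

D = -4 < 0
The equation has no real roots (2 complex conjugate roots).

Discriminant = -4, no real roots (2 complex conjugate roots)


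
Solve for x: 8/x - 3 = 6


Subtract -3 from both sides: 8/x = 9
Multiply both sides by x: 8 = 9 * x
Divide by 9: x = 8/9

x = 8/9


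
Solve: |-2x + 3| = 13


An absolute value equation |expr| = 13 gives two cases:
Case 1: -2x + 3 = 13
  -2x = 10, so x = -5
Case 2: -2x + 3 = -13
  -2x = -16, so x = 8

x = -5, x = 8


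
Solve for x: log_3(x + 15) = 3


Convert to exponential form: x + 15 = 3^3 = 27
x = 27 - 15 = 12
Check: log_3(12 + 15) = log_3(27) = log_3(27) = 3 ✓

x = 12


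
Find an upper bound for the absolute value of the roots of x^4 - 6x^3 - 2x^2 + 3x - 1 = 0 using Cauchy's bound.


Cauchy's bound: all roots r satisfy |r| <= 1 + max(|a_i/a_n|) for i = 0,...,n-1
where a_n is the leading coefficient.

Coefficients: [1, -6, -2, 3, -1]
Leading coefficient a_n = 1
Ratios |a_i/a_n|: 6, 2, 3, 1
Maximum ratio: 6
Cauchy's bound: |r| <= 1 + 6 = 7

Upper bound = 7


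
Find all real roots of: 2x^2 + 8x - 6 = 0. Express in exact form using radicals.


Using the quadratic formula: x = (-b ± sqrt(b^2 - 4ac)) / (2a)
Here a = 2, b = 8, c = -6
Discriminant = b^2 - 4ac = 8^2 - 4(2)(-6) = 64 + 48 = 112
Since discriminant = 112 > 0, there are two real roots.
x = (-8 ± 4*sqrt(7)) / 4
Simplifying: x = -2 ± sqrt(7)
Numerically: x ≈ 0.6458 or x ≈ -4.6458

x = -2 + sqrt(7) or x = -2 - sqrt(7)


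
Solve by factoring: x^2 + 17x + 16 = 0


We need two numbers that multiply to 16 and add to 17.
Those numbers are 16 and 1 (since 16 * 1 = 16 and 16 + 1 = 17).
So x^2 + 17x + 16 = (x + 16)(x + 1) = 0
Setting each factor to zero: x = -16 or x = -1

x = -16, x = -1


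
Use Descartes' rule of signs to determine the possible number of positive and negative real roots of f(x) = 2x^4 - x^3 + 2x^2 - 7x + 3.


Descartes' rule of signs:

For positive roots, count sign changes in f(x) = 2x^4 - x^3 + 2x^2 - 7x + 3:
Signs of coefficients: +, -, +, -, +
Number of sign changes: 4
Possible positive real roots: 4, 2, 0

For negative roots, examine f(-x) = 2x^4 + x^3 + 2x^2 + 7x + 3:
Signs of coefficients: +, +, +, +, +
Number of sign changes: 0
Possible negative real roots: 0

Positive roots: 4 or 2 or 0; Negative roots: 0


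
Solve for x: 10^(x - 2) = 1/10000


Express both sides with the same base.
1/10000 = 10^(-4)
Since the bases match, equate exponents: x - 2 = -4
So x = -4 - (-2) = -2

x = -2


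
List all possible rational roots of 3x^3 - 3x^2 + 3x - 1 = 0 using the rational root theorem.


Rational root theorem: possible roots are ±p/q where:
  p divides the constant term (-1): p ∈ {1}
  q divides the leading coefficient (3): q ∈ {1, 3}

All possible rational roots: -1, -1/3, 1/3, 1

-1, -1/3, 1/3, 1


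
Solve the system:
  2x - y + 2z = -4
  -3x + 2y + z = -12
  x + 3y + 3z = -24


Using Cramer's rule. Expand each determinant along the first row.
D  = 2*[2*3 - 1*3] - (-1)*[(-3)*3 - 1*1] + 2*[(-3)*3 - 2*1]
  = 2*(3) - (-1)*(-10) + 2*(-11) = -26
Dx = (-4)*[2*3 - 1*3] - (-1)*[(-12)*3 - 1*(-24)] + 2*[(-12)*3 - 2*(-24)]
  = (-4)*(3) - (-1)*(-12) + 2*(12) = 0
Dy = 2*[(-12)*3 - 1*(-24)] - (-4)*[(-3)*3 - 1*1] + 2*[(-3)*(-24) - (-12)*1]
  = 2*(-12) - (-4)*(-10) + 2*(84) = 104
Dz = 2*[2*(-24) - (-12)*3] - (-1)*[(-3)*(-24) - (-12)*1] + (-4)*[(-3)*3 - 2*1]
  = 2*(-12) - (-1)*(84) + (-4)*(-11) = 104
x = Dx/D = 0/-26 = 0, y = Dy/D = 104/-26 = -4, z = Dz/D = 104/-26 = -4
Check eq1: (2)(0) + (-1)(-4) + (2)(-4) = -4 = -4 ✓
Check eq2: (-3)(0) + (2)(-4) + (1)(-4) = -12 = -12 ✓
Check eq3: (1)(0) + (3)(-4) + (3)(-4) = -24 = -24 ✓

x = 0, y = -4, z = -4


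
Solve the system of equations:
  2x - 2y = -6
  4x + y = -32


Using Cramer's rule:
Determinant D = (2)(1) - (4)(-2) = 2 + 8 = 10
Dx = (-6)(1) - (-32)(-2) = -6 - 64 = -70
Dy = (2)(-32) - (4)(-6) = -64 + 24 = -40
x = Dx/D = -70/10 = -7
y = Dy/D = -40/10 = -4

x = -7, y = -4


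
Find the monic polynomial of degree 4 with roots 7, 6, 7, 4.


A monic polynomial with roots 7, 6, 7, 4 is:
p(x) = (x - 7)(x - 6)(x - 7)(x - 4)
After multiplying by (x - 7): x - 7
After multiplying by (x - 6): x^2 - 13x + 42
After multiplying by (x - 7): x^3 - 20x^2 + 133x - 294
After multiplying by (x - 4): x^4 - 24x^3 + 213x^2 - 826x + 1176

x^4 - 24x^3 + 213x^2 - 826x + 1176


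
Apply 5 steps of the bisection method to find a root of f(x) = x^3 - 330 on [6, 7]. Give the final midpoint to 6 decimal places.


f(x) = x^3 - 330
f(6) = -114 < 0
f(7) = 13 > 0

Step 1: midpoint = (6.000000 + 7.000000)/2 = 6.500000
  f(6.500000) = -55.375000
  f(mid) < 0, so root is in [6.500000, 7.000000]

Step 2: midpoint = (6.500000 + 7.000000)/2 = 6.750000
  f(6.750000) = -22.453125
  f(mid) < 0, so root is in [6.750000, 7.000000]

Step 3: midpoint = (6.750000 + 7.000000)/2 = 6.875000
  f(6.875000) = -5.048828
  f(mid) < 0, so root is in [6.875000, 7.000000]

Step 4: midpoint = (6.875000 + 7.000000)/2 = 6.937500
  f(6.937500) = 3.894287
  f(mid) > 0, so root is in [6.875000, 6.937500]

Step 5: midpoint = (6.875000 + 6.937500)/2 = 6.906250
  f(6.906250) = -0.597504
  f(mid) < 0, so root is in [6.906250, 6.937500]

midpoint = 6.906250


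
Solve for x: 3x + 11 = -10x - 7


Starting with: 3x + 11 = -10x - 7
Move all x terms to left: (3 + 10)x = -7 - 11
Simplify: 13x = -18
Divide both sides by 13: x = -18/13

x = -18/13


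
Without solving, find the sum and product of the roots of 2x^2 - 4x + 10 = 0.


By Vieta's formulas for ax^2 + bx + c = 0:
  Sum of roots = -b/a
  Product of roots = c/a

Here a = 2, b = -4, c = 10
Sum = -(-4)/2 = 2
Product = 10/2 = 5

Sum = 2, Product = 5


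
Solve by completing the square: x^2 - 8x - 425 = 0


Start: x^2 - 8x - 425 = 0
Move constant: x^2 - 8x = 425
Half of -8 is -4, squared is 16
Add 16 to both sides: x^2 - 8x + 16 = 441
(x - 4)^2 = 441
x - 4 = ±21
x = 4 + 21 = 25 or x = 4 - 21 = -17

x = -17, x = 25


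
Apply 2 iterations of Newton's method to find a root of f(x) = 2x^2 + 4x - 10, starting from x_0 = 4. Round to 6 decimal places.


Newton's method: x_(n+1) = x_n - f(x_n)/f'(x_n)
f(x) = 2x^2 + 4x - 10
f'(x) = 4x + 4

Iteration 1:
  f(4.000000) = 38.000000
  f'(4.000000) = 20.000000
  x_1 = 4.000000 - (38.000000)/(20.000000) = 2.100000

Iteration 2:
  f(2.100000) = 7.220000
  f'(2.100000) = 12.400000
  x_2 = 2.100000 - (7.220000)/(12.400000) = 1.517742

x_2 = 1.517742


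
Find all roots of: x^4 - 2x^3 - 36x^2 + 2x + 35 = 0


Let p(x) = x^4 - 2x^3 - 36x^2 + 2x + 35. By the rational root theorem (leading coefficient 1), any rational root is an integer divisor of 35: try ±1, ±2, ... in turn.
Test x = 1: value = 0 ✓, so (x - 1) is a factor.
Synthetic division by (x - 1): bring down 1; 1(1) - 2 = -1; (-1)(1) - 36 = -37; (-37)(1) + 2 = -35; (-35)(1) + 35 = 0 → quotient x^3 - x^2 - 37x - 35, remainder 0.
Continue with the quotient x^3 - x^2 - 37x - 35 (candidates must divide 35; re-test x = 1 first in case it repeats).
Test x = 1: value = -72 ≠ 0.
Test x = -1: value = 0 ✓, so (x + 1) is a factor.
Synthetic division by (x + 1): bring down 1; 1(-1) - 1 = -2; (-2)(-1) - 37 = -35; (-35)(-1) - 35 = 0 → quotient x^2 - 2x - 35, remainder 0.
Solve the quadratic x^2 - 2x - 35 = 0: discriminant = (-2)^2 - 4(1)(-35) = 4 + 140 = 144.
sqrt(144) = 12, so x = (2 ± 12)/2: x = 7 or x = -5.
Collecting all roots found:

x = -5, x = -1, x = 1, x = 7


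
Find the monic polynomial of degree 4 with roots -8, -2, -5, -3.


A monic polynomial with roots -8, -2, -5, -3 is:
p(x) = (x + 8)(x + 2)(x + 5)(x + 3)
After multiplying by (x + 8): x + 8
After multiplying by (x + 2): x^2 + 10x + 16
After multiplying by (x + 5): x^3 + 15x^2 + 66x + 80
After multiplying by (x + 3): x^4 + 18x^3 + 111x^2 + 278x + 240

x^4 + 18x^3 + 111x^2 + 278x + 240


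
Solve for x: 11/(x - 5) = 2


Multiply both sides by (x - 5): 11 = 2(x - 5)
Distribute: 11 = 2x - 10
2x = 11 + 10 = 21
x = 21/2

x = 21/2


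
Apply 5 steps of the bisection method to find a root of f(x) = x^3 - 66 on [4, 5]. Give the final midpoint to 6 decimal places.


f(x) = x^3 - 66
f(4) = -2 < 0
f(5) = 59 > 0

Step 1: midpoint = (4.000000 + 5.000000)/2 = 4.500000
  f(4.500000) = 25.125000
  f(mid) > 0, so root is in [4.000000, 4.500000]

Step 2: midpoint = (4.000000 + 4.500000)/2 = 4.250000
  f(4.250000) = 10.765625
  f(mid) > 0, so root is in [4.000000, 4.250000]

Step 3: midpoint = (4.000000 + 4.250000)/2 = 4.125000
  f(4.125000) = 4.189453
  f(mid) > 0, so root is in [4.000000, 4.125000]

Step 4: midpoint = (4.000000 + 4.125000)/2 = 4.062500
  f(4.062500) = 1.047119
  f(mid) > 0, so root is in [4.000000, 4.062500]

Step 5: midpoint = (4.000000 + 4.062500)/2 = 4.031250
  f(4.031250) = -0.488251
  f(mid) < 0, so root is in [4.031250, 4.062500]

midpoint = 4.031250
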